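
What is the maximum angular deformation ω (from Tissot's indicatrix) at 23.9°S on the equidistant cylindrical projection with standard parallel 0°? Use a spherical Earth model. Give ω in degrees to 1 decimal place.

5.1°

In the plate carrée (x = Rλ, y = Rφ), meridians are true-scale (h = 1) and parallels are stretched by k = sec φ.
At 23.9°: h = 1.000, k = 1.094; principal scales a = 1.094, b = 1.000.
sin(ω/2) = (a − b)/(a + b) = 0.09379/2.094 = 0.04479, so ω = 2 arcsin(0.04479) ≈ 5.1°.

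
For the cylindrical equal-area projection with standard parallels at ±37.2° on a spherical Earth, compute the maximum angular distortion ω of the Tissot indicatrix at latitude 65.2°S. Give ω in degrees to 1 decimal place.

Cylindrical equal-area (φ₀ = 37.2°): h = cos φ / cos 37.2° along meridians, k = cos 37.2° / cos φ along parallels; h·k = 1.
At 65.2°: h = 0.5266, k = 1.899; principal scales a = 1.899, b = 0.5266.
sin(ω/2) = (a − b)/(a + b) = 1.372/2.426 = 0.5658, so ω = 2 arcsin(0.5658) ≈ 68.9°.

68.9°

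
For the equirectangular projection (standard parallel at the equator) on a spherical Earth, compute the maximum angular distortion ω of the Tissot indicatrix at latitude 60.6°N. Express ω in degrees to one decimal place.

In the plate carrée (x = Rλ, y = Rφ), meridians are true-scale (h = 1) and parallels are stretched by k = sec φ.
At 60.6°: h = 1.000, k = 2.037; principal scales a = 2.037, b = 1.000.
sin(ω/2) = (a − b)/(a + b) = 1.037/3.037 = 0.3415, so ω = 2 arcsin(0.3415) ≈ 39.9°.

39.9°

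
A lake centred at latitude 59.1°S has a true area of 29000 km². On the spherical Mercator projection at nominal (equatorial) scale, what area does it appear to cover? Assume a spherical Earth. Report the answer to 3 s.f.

Mercator is conformal, so the point scale is isotropic: h = k = sec φ = 1/cos φ.
Areal scale = k² = sec²φ = 1/cos²(59.1°) = 1/0.5135² = 3.792.
Apparent area = 29000 × 3.792 ≈ 110000 km².

110000 km²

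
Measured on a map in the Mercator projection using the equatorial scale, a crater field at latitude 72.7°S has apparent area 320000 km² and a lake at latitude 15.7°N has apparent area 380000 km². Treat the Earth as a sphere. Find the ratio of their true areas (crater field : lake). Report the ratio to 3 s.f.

On Mercator the areal scale is sec²φ, so true area = apparent × cos²φ.
True area of crater field: 320000 × cos²(72.7°) = 320000 × 0.08843 = 28300 km².
True area of lake: 380000 × cos²(15.7°) = 380000 × 0.9268 = 352200 km².
Ratio = 28300 / 352200 ≈ 0.0804.

0.0804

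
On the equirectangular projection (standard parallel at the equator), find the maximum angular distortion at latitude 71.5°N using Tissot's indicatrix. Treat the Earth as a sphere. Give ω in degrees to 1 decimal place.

Plate carrée maps x = Rλ, y = Rφ. The meridian scale is h = 1 and the parallel scale is k = 1/cos φ = sec φ.
At 71.5°: h = 1.000, k = 3.152; principal scales a = 3.152, b = 1.000.
sin(ω/2) = (a − b)/(a + b) = 2.152/4.152 = 0.5183, so ω = 2 arcsin(0.5183) ≈ 62.4°.

62.4°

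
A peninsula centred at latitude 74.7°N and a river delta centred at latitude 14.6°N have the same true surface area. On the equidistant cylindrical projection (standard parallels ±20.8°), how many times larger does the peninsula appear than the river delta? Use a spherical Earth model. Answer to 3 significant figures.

With standard parallel φ₀ = 20.8°, the equirectangular projection gives x = Rλ cos φ₀, y = Rφ, so h = 1 and k = cos 20.8° / cos φ.
Areal scale at 74.7°: h·k = 1.000 × 3.543 = 3.543.
Areal scale at 14.6°: h·k = 1.000 × 0.9660 = 0.9660.
Ratio = 3.543/0.9660 ≈ 3.67.

3.67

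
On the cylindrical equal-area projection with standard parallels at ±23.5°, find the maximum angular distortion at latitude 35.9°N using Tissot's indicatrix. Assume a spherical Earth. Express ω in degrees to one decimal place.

14.2°

For cylindrical equal-area with standard parallel φ₀, h = cos φ / cos φ₀ and k = cos φ₀ / cos φ, so h·k = 1.
At 35.9°: h = 0.8833, k = 1.132; principal scales a = 1.132, b = 0.8833.
sin(ω/2) = (a − b)/(a + b) = 0.2488/2.015 = 0.1235, so ω = 2 arcsin(0.1235) ≈ 14.2°.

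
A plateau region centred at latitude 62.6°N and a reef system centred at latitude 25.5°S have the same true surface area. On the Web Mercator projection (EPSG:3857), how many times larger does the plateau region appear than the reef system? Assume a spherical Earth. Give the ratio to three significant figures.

3.85

Mercator is conformal with k = sec φ, so areal scale = k² = sec²φ.
At 62.6°: sec²(62.6°) = 1/0.4602² = 4.722.
At 25.5°: sec²(25.5°) = 1/0.9026² = 1.228.
Ratio = 4.722/1.228 = cos²(25.5°)/cos²(62.6°) ≈ 3.85.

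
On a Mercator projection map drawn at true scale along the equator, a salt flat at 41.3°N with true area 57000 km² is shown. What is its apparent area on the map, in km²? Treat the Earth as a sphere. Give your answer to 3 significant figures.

Mercator is conformal, so the point scale is isotropic: h = k = sec φ = 1/cos φ.
Areal scale = k² = sec²φ = 1/cos²(41.3°) = 1/0.7513² = 1.772.
Apparent area = 57000 × 1.772 ≈ 101000 km².

101000 km²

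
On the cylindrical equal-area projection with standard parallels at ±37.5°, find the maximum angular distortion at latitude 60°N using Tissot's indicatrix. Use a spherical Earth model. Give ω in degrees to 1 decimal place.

A cylindrical equal-area projection with standard parallel φ₀ has meridian scale h = cos φ / cos φ₀ and parallel scale k = cos φ₀ / cos φ (so areas are preserved, h·k = 1).
At 60°: h = 0.6302, k = 1.587; principal scales a = 1.587, b = 0.6302.
sin(ω/2) = (a − b)/(a + b) = 0.9565/2.217 = 0.4314, so ω = 2 arcsin(0.4314) ≈ 51.1°.

51.1°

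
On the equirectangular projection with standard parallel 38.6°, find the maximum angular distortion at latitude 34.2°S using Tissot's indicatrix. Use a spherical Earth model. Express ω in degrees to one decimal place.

With standard parallel φ₀ = 38.6°, the equirectangular projection gives x = Rλ cos φ₀, y = Rφ, so h = 1 and k = cos 38.6° / cos φ.
At 34.2°: h = 1.000, k = 0.9449; principal scales a = 1.000, b = 0.9449.
sin(ω/2) = (a − b)/(a + b) = 0.05509/1.945 = 0.02832, so ω = 2 arcsin(0.02832) ≈ 3.2°.

3.2°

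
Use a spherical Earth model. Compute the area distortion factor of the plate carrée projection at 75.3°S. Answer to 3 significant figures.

3.94

For the equirectangular projection with φ₀ = 0 (plate carrée), h = 1 along meridians and k = sec φ along parallels.
Areal scale = h·k = 1 × sec φ; at 75.3°, h = 1.000, k = 3.941, so h·k = 3.941.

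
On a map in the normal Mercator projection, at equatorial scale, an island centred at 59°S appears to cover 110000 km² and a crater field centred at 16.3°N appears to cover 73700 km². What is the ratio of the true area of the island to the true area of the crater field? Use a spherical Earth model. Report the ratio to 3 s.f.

Since Mercator area scale is 1/cos²φ, the true area equals the apparent area multiplied by cos²φ.
True area of island: 110000 × cos²(59°) = 110000 × 0.2653 = 29180 km².
True area of crater field: 73700 × cos²(16.3°) = 73700 × 0.9212 = 67890 km².
Ratio = 29180 / 67890 ≈ 0.430.

0.430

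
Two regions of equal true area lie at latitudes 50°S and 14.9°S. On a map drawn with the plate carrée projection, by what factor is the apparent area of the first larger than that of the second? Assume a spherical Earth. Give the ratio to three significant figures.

In the plate carrée (x = Rλ, y = Rφ), meridians are true-scale (h = 1) and parallels are stretched by k = sec φ.
Areal scale at 50°: h·k = 1.000 × 1.556 = 1.556.
Areal scale at 14.9°: h·k = 1.000 × 1.035 = 1.035.
Ratio = 1.556/1.035 ≈ 1.50.

1.50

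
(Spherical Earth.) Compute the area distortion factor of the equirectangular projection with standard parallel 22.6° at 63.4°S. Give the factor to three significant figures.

In the equirectangular projection with standard parallel φ₀ = 22.6° (x = Rλ cos φ₀, y = Rφ), meridians are true-scale (h = 1) and the parallel scale is k = cos φ₀ / cos φ.
Areal scale = h·k = 1 × cos φ₀ / cos φ; at 63.4°, h = 1.000, k = 2.062, so h·k = 2.062.

2.06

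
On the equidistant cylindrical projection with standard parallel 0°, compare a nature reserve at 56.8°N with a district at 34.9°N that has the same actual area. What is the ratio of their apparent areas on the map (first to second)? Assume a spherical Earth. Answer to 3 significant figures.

1.50

For the equirectangular projection with φ₀ = 0 (plate carrée), h = 1 along meridians and k = sec φ along parallels.
Areal scale at 56.8°: h·k = 1.000 × 1.826 = 1.826.
Areal scale at 34.9°: h·k = 1.000 × 1.219 = 1.219.
Ratio = 1.826/1.219 ≈ 1.50.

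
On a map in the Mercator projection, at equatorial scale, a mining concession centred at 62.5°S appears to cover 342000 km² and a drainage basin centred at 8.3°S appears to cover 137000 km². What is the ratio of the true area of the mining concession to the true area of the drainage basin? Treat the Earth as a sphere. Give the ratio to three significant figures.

0.544

Mercator's areal exaggeration is sec²φ; hence true area = (apparent area) · cos²φ.
True area of mining concession: 342000 × cos²(62.5°) = 342000 × 0.2132 = 72920 km².
True area of drainage basin: 137000 × cos²(8.3°) = 137000 × 0.9792 = 134100 km².
Ratio = 72920 / 134100 ≈ 0.544.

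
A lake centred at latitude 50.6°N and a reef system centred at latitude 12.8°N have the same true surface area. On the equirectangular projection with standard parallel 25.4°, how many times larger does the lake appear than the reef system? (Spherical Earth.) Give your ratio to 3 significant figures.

1.54

In the equirectangular projection with standard parallel φ₀ = 25.4° (x = Rλ cos φ₀, y = Rφ), meridians are true-scale (h = 1) and the parallel scale is k = cos φ₀ / cos φ.
Areal scale at 50.6°: h·k = 1.000 × 1.423 = 1.423.
Areal scale at 12.8°: h·k = 1.000 × 0.9264 = 0.9264.
Ratio = 1.423/0.9264 ≈ 1.54.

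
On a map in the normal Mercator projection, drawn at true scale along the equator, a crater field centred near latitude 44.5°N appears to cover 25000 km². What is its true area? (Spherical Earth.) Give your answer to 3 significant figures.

12700 km²

The Mercator projection is conformal; its linear scale factor is the same in every direction and equals sec φ = 1/cos φ.
Areal scale = k² = sec²φ = 1/cos²(44.5°) = 1/0.7133² = 1.966.
True area = apparent / (areal scale) = 25000 / 1.966 ≈ 12700 km².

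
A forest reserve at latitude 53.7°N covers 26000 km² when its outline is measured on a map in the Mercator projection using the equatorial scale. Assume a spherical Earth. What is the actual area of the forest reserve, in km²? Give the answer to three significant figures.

For Mercator, h = k = sec φ (a conformal cylindrical projection has a single point scale, 1/cos φ).
Areal scale = k² = sec²φ = 1/cos²(53.7°) = 1/0.5920² = 2.853.
True area = apparent / (areal scale) = 26000 / 2.853 ≈ 9110 km².

9110 km²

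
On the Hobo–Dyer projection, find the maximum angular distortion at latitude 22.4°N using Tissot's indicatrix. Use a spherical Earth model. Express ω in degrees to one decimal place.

17.5°

The Hobo–Dyer projection is cylindrical equal-area with φ₀ = 37.5°. For cylindrical equal-area with standard parallel φ₀, h = cos φ / cos φ₀ and k = cos φ₀ / cos φ, so h·k = 1.
At 22.4°: h = 1.165, k = 0.8581; principal scales a = 1.165, b = 0.8581.
sin(ω/2) = (a − b)/(a + b) = 0.3073/2.023 = 0.1519, so ω = 2 arcsin(0.1519) ≈ 17.5°.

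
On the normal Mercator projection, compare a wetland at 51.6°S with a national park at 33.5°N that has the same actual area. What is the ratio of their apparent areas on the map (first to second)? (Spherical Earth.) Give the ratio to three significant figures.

Mercator is conformal with k = sec φ, so areal scale = k² = sec²φ.
At 51.6°: sec²(51.6°) = 1/0.6211² = 2.592.
At 33.5°: sec²(33.5°) = 1/0.8339² = 1.438.
Ratio = 2.592/1.438 = cos²(33.5°)/cos²(51.6°) ≈ 1.80.

1.80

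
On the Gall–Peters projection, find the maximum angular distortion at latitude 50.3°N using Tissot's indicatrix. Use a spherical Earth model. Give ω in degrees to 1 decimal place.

11.6°

The Gall–Peters projection is cylindrical equal-area with φ₀ = 45°. A cylindrical equal-area projection with standard parallel φ₀ has meridian scale h = cos φ / cos φ₀ and parallel scale k = cos φ₀ / cos φ (so areas are preserved, h·k = 1).
At 50.3°: h = 0.9034, k = 1.107; principal scales a = 1.107, b = 0.9034.
sin(ω/2) = (a − b)/(a + b) = 0.2036/2.010 = 0.1013, so ω = 2 arcsin(0.1013) ≈ 11.6°.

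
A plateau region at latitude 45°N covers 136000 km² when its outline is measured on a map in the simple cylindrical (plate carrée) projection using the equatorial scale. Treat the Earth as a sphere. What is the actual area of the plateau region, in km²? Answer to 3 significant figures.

In the plate carrée (x = Rλ, y = Rφ), meridians are true-scale (h = 1) and parallels are stretched by k = sec φ.
Areal scale = h·k = 1 × sec φ; at 45°, h = 1.000, k = 1.414, so h·k = 1.414.
True area = apparent / (areal scale) = 136000 / 1.414 ≈ 96200 km².

96200 km²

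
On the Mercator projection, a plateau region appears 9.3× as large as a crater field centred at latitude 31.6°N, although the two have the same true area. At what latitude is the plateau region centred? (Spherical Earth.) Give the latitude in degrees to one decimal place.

On Mercator, (apparent₁)/(apparent₂) = sec²φ₁ / sec²φ₂ when true areas are equal.
cos²φ₂ / cos²φ₁ = 9.3  ⇒  cos φ₁ = cos 31.6° / √9.3 = 0.8517/3.050 = 0.2793.
φ₁ = arccos(0.2793) ≈ 73.8°.

73.8°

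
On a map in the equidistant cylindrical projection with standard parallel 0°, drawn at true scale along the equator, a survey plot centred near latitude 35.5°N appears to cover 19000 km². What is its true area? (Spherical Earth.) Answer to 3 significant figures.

Plate carrée maps x = Rλ, y = Rφ. The meridian scale is h = 1 and the parallel scale is k = 1/cos φ = sec φ.
Areal scale = h·k = 1 × sec φ; at 35.5°, h = 1.000, k = 1.228, so h·k = 1.228.
True area = apparent / (areal scale) = 19000 / 1.228 ≈ 15500 km².

15500 km²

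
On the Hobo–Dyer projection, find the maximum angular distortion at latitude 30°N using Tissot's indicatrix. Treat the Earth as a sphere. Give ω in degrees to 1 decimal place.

10.0°

Hobo–Dyer is a cylindrical equal-area projection with standard parallels at ±37.5°. Cylindrical equal-area (φ₀ = 37.5°): h = cos φ / cos 37.5° along meridians, k = cos 37.5° / cos φ along parallels; h·k = 1.
At 30°: h = 1.092, k = 0.9161; principal scales a = 1.092, b = 0.9161.
sin(ω/2) = (a − b)/(a + b) = 0.1755/2.008 = 0.08742, so ω = 2 arcsin(0.08742) ≈ 10.0°.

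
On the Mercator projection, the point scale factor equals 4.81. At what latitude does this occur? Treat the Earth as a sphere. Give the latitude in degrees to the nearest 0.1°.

78.0°

Mercator scale is k = sec φ = 1/cos φ.
1/cos φ = 4.81  ⇒  cos φ = 0.2079  ⇒  φ = arccos(0.2079) ≈ 78.0°.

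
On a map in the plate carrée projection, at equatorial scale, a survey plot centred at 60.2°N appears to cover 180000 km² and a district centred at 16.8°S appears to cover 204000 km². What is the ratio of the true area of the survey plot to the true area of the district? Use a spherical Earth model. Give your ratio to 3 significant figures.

Plate carrée has h = 1 and k = sec φ, giving areal scale sec φ; true area = (apparent area) · cos φ.
True area of survey plot: 180000 × cos(60.2°) = 180000 × 0.4970 = 89460 km².
True area of district: 204000 × cos(16.8°) = 204000 × 0.9573 = 195300 km².
Ratio = 89460 / 195300 ≈ 0.458.

0.458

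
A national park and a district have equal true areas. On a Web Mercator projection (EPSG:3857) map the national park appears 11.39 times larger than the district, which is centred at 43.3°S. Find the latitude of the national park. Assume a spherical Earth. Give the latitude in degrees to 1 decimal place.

77.5°

On Mercator, (apparent₁)/(apparent₂) = sec²φ₁ / sec²φ₂ when true areas are equal.
cos²φ₂ / cos²φ₁ = 11.39  ⇒  cos φ₁ = cos 43.3° / √11.39 = 0.7278/3.375 = 0.2156.
φ₁ = arccos(0.2156) ≈ 77.5°.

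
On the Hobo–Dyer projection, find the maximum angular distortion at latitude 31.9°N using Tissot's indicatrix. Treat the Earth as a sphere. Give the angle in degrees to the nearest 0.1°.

7.8°

The Hobo–Dyer projection is cylindrical equal-area with φ₀ = 37.5°. For cylindrical equal-area with standard parallel φ₀, h = cos φ / cos φ₀ and k = cos φ₀ / cos φ, so h·k = 1.
At 31.9°: h = 1.070, k = 0.9345; principal scales a = 1.070, b = 0.9345.
sin(ω/2) = (a − b)/(a + b) = 0.1356/2.005 = 0.06765, so ω = 2 arcsin(0.06765) ≈ 7.8°.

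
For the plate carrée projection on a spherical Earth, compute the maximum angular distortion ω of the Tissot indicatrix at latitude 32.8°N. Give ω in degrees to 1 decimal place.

9.9°

Plate carrée maps x = Rλ, y = Rφ. The meridian scale is h = 1 and the parallel scale is k = 1/cos φ = sec φ.
At 32.8°: h = 1.000, k = 1.190; principal scales a = 1.190, b = 1.000.
sin(ω/2) = (a − b)/(a + b) = 0.1897/2.190 = 0.08662, so ω = 2 arcsin(0.08662) ≈ 9.9°.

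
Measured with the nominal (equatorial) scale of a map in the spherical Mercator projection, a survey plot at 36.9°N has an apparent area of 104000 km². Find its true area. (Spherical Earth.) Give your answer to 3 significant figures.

For Mercator, h = k = sec φ (a conformal cylindrical projection has a single point scale, 1/cos φ).
Areal scale = k² = sec²φ = 1/cos²(36.9°) = 1/0.7997² = 1.564.
True area = apparent / (areal scale) = 104000 / 1.564 ≈ 66500 km².

66500 km²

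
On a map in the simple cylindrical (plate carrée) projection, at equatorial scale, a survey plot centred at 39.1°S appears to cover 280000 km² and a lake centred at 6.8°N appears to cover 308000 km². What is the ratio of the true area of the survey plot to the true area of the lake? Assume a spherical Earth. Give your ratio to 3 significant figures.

On the plate carrée, areal scale = h·k = 1 × sec φ, so true area = apparent × cos φ.
True area of survey plot: 280000 × cos(39.1°) = 280000 × 0.7760 = 217300 km².
True area of lake: 308000 × cos(6.8°) = 308000 × 0.9930 = 305800 km².
Ratio = 217300 / 305800 ≈ 0.710.

0.710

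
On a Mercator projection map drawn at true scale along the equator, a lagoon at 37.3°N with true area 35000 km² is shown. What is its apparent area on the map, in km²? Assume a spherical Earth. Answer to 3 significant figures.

55300 km²

The Mercator projection is conformal; its linear scale factor is the same in every direction and equals sec φ = 1/cos φ.
Areal scale = k² = sec²φ = 1/cos²(37.3°) = 1/0.7955² = 1.580.
Apparent area = 35000 × 1.580 ≈ 55300 km².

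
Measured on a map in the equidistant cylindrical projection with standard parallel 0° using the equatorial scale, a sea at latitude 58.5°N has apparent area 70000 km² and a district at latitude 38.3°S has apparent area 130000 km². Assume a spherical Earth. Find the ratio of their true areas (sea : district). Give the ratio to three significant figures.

On the plate carrée, areal scale = h·k = 1 × sec φ, so true area = apparent × cos φ.
True area of sea: 70000 × cos(58.5°) = 70000 × 0.5225 = 36570 km².
True area of district: 130000 × cos(38.3°) = 130000 × 0.7848 = 102000 km².
Ratio = 36570 / 102000 ≈ 0.359.

0.359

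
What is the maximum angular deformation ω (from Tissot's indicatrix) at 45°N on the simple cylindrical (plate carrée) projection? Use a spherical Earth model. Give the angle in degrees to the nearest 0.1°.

For the equirectangular projection with φ₀ = 0 (plate carrée), h = 1 along meridians and k = sec φ along parallels.
At 45°: h = 1.000, k = 1.414; principal scales a = 1.414, b = 1.000.
sin(ω/2) = (a − b)/(a + b) = 0.4142/2.414 = 0.1716, so ω = 2 arcsin(0.1716) ≈ 19.8°.

19.8°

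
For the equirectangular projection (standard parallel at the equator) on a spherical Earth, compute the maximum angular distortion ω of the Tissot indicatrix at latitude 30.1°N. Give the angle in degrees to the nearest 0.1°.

8.3°

In the plate carrée (x = Rλ, y = Rφ), meridians are true-scale (h = 1) and parallels are stretched by k = sec φ.
At 30.1°: h = 1.000, k = 1.156; principal scales a = 1.156, b = 1.000.
sin(ω/2) = (a − b)/(a + b) = 0.1559/2.156 = 0.07230, so ω = 2 arcsin(0.07230) ≈ 8.3°.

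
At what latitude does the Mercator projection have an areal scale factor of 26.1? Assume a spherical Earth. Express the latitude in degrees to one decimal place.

78.7°

Mercator areal scale is sec²φ.
sec²φ = 26.1  ⇒  cos²φ = 0.03831  ⇒  cos φ = 0.1957.
φ = arccos(0.1957) ≈ 78.7°.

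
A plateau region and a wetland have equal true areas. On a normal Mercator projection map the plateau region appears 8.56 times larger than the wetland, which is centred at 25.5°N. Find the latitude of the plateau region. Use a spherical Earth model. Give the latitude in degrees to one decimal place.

On Mercator, (apparent₁)/(apparent₂) = sec²φ₁ / sec²φ₂ when true areas are equal.
cos²φ₂ / cos²φ₁ = 8.56  ⇒  cos φ₁ = cos 25.5° / √8.56 = 0.9026/2.926 = 0.3085.
φ₁ = arccos(0.3085) ≈ 72.0°.

72.0°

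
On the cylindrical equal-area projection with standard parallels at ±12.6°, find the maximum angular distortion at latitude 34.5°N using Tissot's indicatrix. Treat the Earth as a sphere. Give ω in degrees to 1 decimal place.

19.3°

A cylindrical equal-area projection with standard parallel φ₀ has meridian scale h = cos φ / cos φ₀ and parallel scale k = cos φ₀ / cos φ (so areas are preserved, h·k = 1).
At 34.5°: h = 0.8445, k = 1.184; principal scales a = 1.184, b = 0.8445.
sin(ω/2) = (a − b)/(a + b) = 0.3397/2.029 = 0.1675, so ω = 2 arcsin(0.1675) ≈ 19.3°.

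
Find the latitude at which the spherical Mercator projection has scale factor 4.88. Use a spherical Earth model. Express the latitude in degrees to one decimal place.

Mercator scale is k = sec φ = 1/cos φ.
1/cos φ = 4.88  ⇒  cos φ = 0.2049  ⇒  φ = arccos(0.2049) ≈ 78.2°.

78.2°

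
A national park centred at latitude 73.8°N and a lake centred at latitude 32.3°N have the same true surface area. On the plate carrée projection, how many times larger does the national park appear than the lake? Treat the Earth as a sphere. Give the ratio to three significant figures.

Plate carrée maps x = Rλ, y = Rφ. The meridian scale is h = 1 and the parallel scale is k = 1/cos φ = sec φ.
Areal scale at 73.8°: h·k = 1.000 × 3.584 = 3.584.
Areal scale at 32.3°: h·k = 1.000 × 1.183 = 1.183.
Ratio = 3.584/1.183 ≈ 3.03.

3.03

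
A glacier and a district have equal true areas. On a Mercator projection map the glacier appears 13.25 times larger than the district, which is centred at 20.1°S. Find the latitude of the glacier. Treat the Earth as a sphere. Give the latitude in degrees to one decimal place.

Mercator areal scale is sec²φ, so apparent-area ratio = sec²φ₁ / sec²φ₂ = cos²φ₂ / cos²φ₁.
cos²φ₂ / cos²φ₁ = 13.25  ⇒  cos φ₁ = cos 20.1° / √13.25 = 0.9391/3.640 = 0.2580.
φ₁ = arccos(0.2580) ≈ 75.0°.

75.0°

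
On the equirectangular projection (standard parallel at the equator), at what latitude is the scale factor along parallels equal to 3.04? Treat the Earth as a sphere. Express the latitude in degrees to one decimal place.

Plate carrée: h = 1, k = sec φ along parallels.
sec φ = 3.04  ⇒  cos φ = 0.3289  ⇒  φ ≈ 70.8°.

70.8°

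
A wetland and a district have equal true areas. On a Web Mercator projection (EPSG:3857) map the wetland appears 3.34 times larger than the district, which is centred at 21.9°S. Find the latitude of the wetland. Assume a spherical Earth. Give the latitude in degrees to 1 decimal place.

59.5°

For equal true areas on Mercator, apparent areas scale as sec²φ, so the ratio is cos²φ₂ / cos²φ₁.
cos²φ₂ / cos²φ₁ = 3.34  ⇒  cos φ₁ = cos 21.9° / √3.34 = 0.9278/1.828 = 0.5077.
φ₁ = arccos(0.5077) ≈ 59.5°.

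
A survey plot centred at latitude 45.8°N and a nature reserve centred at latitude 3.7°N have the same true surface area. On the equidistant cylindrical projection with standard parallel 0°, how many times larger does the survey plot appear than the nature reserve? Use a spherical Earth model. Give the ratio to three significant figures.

1.43

In the plate carrée (x = Rλ, y = Rφ), meridians are true-scale (h = 1) and parallels are stretched by k = sec φ.
Areal scale at 45.8°: h·k = 1.000 × 1.434 = 1.434.
Areal scale at 3.7°: h·k = 1.000 × 1.002 = 1.002.
Ratio = 1.434/1.002 ≈ 1.43.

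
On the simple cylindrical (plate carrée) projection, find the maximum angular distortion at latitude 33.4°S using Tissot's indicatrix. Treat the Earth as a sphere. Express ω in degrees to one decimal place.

For the equirectangular projection with φ₀ = 0 (plate carrée), h = 1 along meridians and k = sec φ along parallels.
At 33.4°: h = 1.000, k = 1.198; principal scales a = 1.198, b = 1.000.
sin(ω/2) = (a − b)/(a + b) = 0.1978/2.198 = 0.09001, so ω = 2 arcsin(0.09001) ≈ 10.3°.

10.3°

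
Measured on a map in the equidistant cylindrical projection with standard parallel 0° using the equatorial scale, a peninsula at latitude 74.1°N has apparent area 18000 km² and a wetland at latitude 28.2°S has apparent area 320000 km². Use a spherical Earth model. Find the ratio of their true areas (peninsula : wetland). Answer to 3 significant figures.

On the plate carrée, areal scale = h·k = 1 × sec φ, so true area = apparent × cos φ.
True area of peninsula: 18000 × cos(74.1°) = 18000 × 0.2740 = 4931 km².
True area of wetland: 320000 × cos(28.2°) = 320000 × 0.8813 = 282000 km².
Ratio = 4931 / 282000 ≈ 0.0175.

0.0175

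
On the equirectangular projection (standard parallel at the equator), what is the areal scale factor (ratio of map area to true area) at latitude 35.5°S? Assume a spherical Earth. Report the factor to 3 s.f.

Plate carrée maps x = Rλ, y = Rφ. The meridian scale is h = 1 and the parallel scale is k = 1/cos φ = sec φ.
Areal scale = h·k = 1 × sec φ; at 35.5°, h = 1.000, k = 1.228, so h·k = 1.228.

1.23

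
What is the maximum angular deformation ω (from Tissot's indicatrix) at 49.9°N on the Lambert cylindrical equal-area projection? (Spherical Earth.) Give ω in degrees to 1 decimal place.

48.9°

The Lambert cylindrical equal-area projection is the cylindrical equal-area projection with its standard parallel at the equator (φ₀ = 0). A cylindrical equal-area projection with standard parallel φ₀ has meridian scale h = cos φ / cos φ₀ and parallel scale k = cos φ₀ / cos φ (so areas are preserved, h·k = 1).
At 49.9°: h = 0.6441, k = 1.552; principal scales a = 1.552, b = 0.6441.
sin(ω/2) = (a − b)/(a + b) = 0.9084/2.197 = 0.4135, so ω = 2 arcsin(0.4135) ≈ 48.9°.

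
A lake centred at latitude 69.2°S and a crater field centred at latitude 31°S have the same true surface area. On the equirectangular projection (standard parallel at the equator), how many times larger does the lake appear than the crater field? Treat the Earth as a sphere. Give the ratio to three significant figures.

2.41

Plate carrée maps x = Rλ, y = Rφ. The meridian scale is h = 1 and the parallel scale is k = 1/cos φ = sec φ.
Areal scale at 69.2°: h·k = 1.000 × 2.816 = 2.816.
Areal scale at 31°: h·k = 1.000 × 1.167 = 1.167.
Ratio = 2.816/1.167 ≈ 2.41.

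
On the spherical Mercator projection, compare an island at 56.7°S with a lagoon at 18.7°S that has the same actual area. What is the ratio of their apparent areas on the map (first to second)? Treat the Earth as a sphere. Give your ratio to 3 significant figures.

2.98

Mercator is conformal with k = sec φ, so areal scale = k² = sec²φ.
At 56.7°: sec²(56.7°) = 1/0.5490² = 3.318.
At 18.7°: sec²(18.7°) = 1/0.9472² = 1.115.
Ratio = 3.318/1.115 = cos²(18.7°)/cos²(56.7°) ≈ 2.98.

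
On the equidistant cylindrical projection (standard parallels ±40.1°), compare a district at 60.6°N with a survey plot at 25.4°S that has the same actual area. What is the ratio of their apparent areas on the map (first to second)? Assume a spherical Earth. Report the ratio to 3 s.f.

With standard parallel φ₀ = 40.1°, the equirectangular projection gives x = Rλ cos φ₀, y = Rφ, so h = 1 and k = cos 40.1° / cos φ.
Areal scale at 60.6°: h·k = 1.000 × 1.558 = 1.558.
Areal scale at 25.4°: h·k = 1.000 × 0.8468 = 0.8468.
Ratio = 1.558/0.8468 ≈ 1.84.

1.84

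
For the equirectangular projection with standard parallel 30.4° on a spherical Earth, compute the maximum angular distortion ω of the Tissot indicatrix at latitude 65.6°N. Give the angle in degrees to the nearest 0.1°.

41.3°

With standard parallel φ₀ = 30.4°, the equirectangular projection gives x = Rλ cos φ₀, y = Rφ, so h = 1 and k = cos 30.4° / cos φ.
At 65.6°: h = 1.000, k = 2.088; principal scales a = 2.088, b = 1.000.
sin(ω/2) = (a − b)/(a + b) = 1.088/3.088 = 0.3523, so ω = 2 arcsin(0.3523) ≈ 41.3°.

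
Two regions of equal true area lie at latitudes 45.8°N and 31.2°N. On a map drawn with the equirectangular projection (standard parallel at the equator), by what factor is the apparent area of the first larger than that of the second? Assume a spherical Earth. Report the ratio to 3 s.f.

1.23

For the equirectangular projection with φ₀ = 0 (plate carrée), h = 1 along meridians and k = sec φ along parallels.
Areal scale at 45.8°: h·k = 1.000 × 1.434 = 1.434.
Areal scale at 31.2°: h·k = 1.000 × 1.169 = 1.169.
Ratio = 1.434/1.169 ≈ 1.23.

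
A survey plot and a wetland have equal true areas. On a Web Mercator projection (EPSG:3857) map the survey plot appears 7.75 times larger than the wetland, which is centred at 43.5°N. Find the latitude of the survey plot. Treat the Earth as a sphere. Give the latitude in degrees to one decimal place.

For equal true areas on Mercator, apparent areas scale as sec²φ, so the ratio is cos²φ₂ / cos²φ₁.
cos²φ₂ / cos²φ₁ = 7.75  ⇒  cos φ₁ = cos 43.5° / √7.75 = 0.7254/2.784 = 0.2606.
φ₁ = arccos(0.2606) ≈ 74.9°.

74.9°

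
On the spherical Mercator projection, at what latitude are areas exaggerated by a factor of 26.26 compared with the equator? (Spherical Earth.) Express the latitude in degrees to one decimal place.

Mercator areal scale is sec²φ.
sec²φ = 26.26  ⇒  cos²φ = 0.03808  ⇒  cos φ = 0.1951.
φ = arccos(0.1951) ≈ 78.7°.

78.7°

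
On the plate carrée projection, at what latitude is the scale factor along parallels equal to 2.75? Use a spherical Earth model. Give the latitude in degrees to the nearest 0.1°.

Plate carrée: h = 1, k = sec φ along parallels.
sec φ = 2.75  ⇒  cos φ = 0.3636  ⇒  φ ≈ 68.7°.

68.7°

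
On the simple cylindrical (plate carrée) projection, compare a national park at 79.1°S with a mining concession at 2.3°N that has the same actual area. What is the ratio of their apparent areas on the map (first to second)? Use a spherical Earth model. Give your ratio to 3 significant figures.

Plate carrée maps x = Rλ, y = Rφ. The meridian scale is h = 1 and the parallel scale is k = 1/cos φ = sec φ.
Areal scale at 79.1°: h·k = 1.000 × 5.288 = 5.288.
Areal scale at 2.3°: h·k = 1.000 × 1.001 = 1.001.
Ratio = 5.288/1.001 ≈ 5.28.

5.28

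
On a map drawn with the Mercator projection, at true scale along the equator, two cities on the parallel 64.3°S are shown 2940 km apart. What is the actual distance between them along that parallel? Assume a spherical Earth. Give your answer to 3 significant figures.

For Mercator, h = k = sec φ (a conformal cylindrical projection has a single point scale, 1/cos φ).
Along the parallel at 64.3°, map distances are exaggerated by k = sec 64.3° = 2.306.
True distance = 2940 / 2.306 = 2940 × cos 64.3° ≈ 1270 km.

1270 km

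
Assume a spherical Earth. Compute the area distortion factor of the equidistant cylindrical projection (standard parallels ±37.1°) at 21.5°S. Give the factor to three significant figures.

0.857

The equidistant cylindrical projection with φ₀ = 37.1° has h = 1 (meridians true) and k = cos φ₀ / cos φ along parallels.
Areal scale = h·k = 1 × cos φ₀ / cos φ; at 21.5°, h = 1.000, k = 0.8572, so h·k = 0.8572.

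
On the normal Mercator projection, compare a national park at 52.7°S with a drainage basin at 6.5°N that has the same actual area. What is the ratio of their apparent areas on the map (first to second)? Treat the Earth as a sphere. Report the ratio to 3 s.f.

On Mercator, area is exaggerated by sec²φ = 1/cos²φ.
At 52.7°: sec²(52.7°) = 1/0.6060² = 2.723.
At 6.5°: sec²(6.5°) = 1/0.9936² = 1.013.
Ratio = 2.723/1.013 = cos²(6.5°)/cos²(52.7°) ≈ 2.69.

2.69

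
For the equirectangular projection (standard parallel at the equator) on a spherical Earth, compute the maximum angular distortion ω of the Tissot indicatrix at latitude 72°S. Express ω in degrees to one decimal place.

63.7°

Plate carrée maps x = Rλ, y = Rφ. The meridian scale is h = 1 and the parallel scale is k = 1/cos φ = sec φ.
At 72°: h = 1.000, k = 3.236; principal scales a = 3.236, b = 1.000.
sin(ω/2) = (a − b)/(a + b) = 2.236/4.236 = 0.5279, so ω = 2 arcsin(0.5279) ≈ 63.7°.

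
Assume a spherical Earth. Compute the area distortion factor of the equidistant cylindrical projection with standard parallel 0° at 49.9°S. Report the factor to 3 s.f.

1.55

For the equirectangular projection with φ₀ = 0 (plate carrée), h = 1 along meridians and k = sec φ along parallels.
Areal scale = h·k = 1 × sec φ; at 49.9°, h = 1.000, k = 1.552, so h·k = 1.552.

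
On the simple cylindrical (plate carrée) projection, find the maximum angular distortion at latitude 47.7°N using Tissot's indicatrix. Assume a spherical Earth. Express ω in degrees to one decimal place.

22.5°

In the plate carrée (x = Rλ, y = Rφ), meridians are true-scale (h = 1) and parallels are stretched by k = sec φ.
At 47.7°: h = 1.000, k = 1.486; principal scales a = 1.486, b = 1.000.
sin(ω/2) = (a − b)/(a + b) = 0.4859/2.486 = 0.1954, so ω = 2 arcsin(0.1954) ≈ 22.5°.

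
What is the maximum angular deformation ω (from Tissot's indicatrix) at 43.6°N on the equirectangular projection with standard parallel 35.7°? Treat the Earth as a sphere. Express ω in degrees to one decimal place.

With standard parallel φ₀ = 35.7°, the equirectangular projection gives x = Rλ cos φ₀, y = Rφ, so h = 1 and k = cos 35.7° / cos φ.
At 43.6°: h = 1.000, k = 1.121; principal scales a = 1.121, b = 1.000.
sin(ω/2) = (a − b)/(a + b) = 0.1214/2.121 = 0.05722, so ω = 2 arcsin(0.05722) ≈ 6.6°.

6.6°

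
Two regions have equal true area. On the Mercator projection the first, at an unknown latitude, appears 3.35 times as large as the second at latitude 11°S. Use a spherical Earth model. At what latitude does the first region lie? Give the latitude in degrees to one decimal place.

57.6°

For equal true areas on Mercator, apparent areas scale as sec²φ, so the ratio is cos²φ₂ / cos²φ₁.
cos²φ₂ / cos²φ₁ = 3.35  ⇒  cos φ₁ = cos 11° / √3.35 = 0.9816/1.830 = 0.5363.
φ₁ = arccos(0.5363) ≈ 57.6°.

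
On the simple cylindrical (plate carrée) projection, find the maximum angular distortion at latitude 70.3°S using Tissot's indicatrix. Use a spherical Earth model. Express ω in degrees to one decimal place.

59.4°

In the plate carrée (x = Rλ, y = Rφ), meridians are true-scale (h = 1) and parallels are stretched by k = sec φ.
At 70.3°: h = 1.000, k = 2.967; principal scales a = 2.967, b = 1.000.
sin(ω/2) = (a − b)/(a + b) = 1.967/3.967 = 0.4958, so ω = 2 arcsin(0.4958) ≈ 59.4°.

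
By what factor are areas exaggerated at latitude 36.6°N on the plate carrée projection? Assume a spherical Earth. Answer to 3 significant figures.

Plate carrée maps x = Rλ, y = Rφ. The meridian scale is h = 1 and the parallel scale is k = 1/cos φ = sec φ.
Areal scale = h·k = 1 × sec φ; at 36.6°, h = 1.000, k = 1.246, so h·k = 1.246.

1.25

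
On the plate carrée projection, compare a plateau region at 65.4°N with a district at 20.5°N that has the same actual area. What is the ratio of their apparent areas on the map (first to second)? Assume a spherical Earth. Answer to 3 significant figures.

For the equirectangular projection with φ₀ = 0 (plate carrée), h = 1 along meridians and k = sec φ along parallels.
Areal scale at 65.4°: h·k = 1.000 × 2.402 = 2.402.
Areal scale at 20.5°: h·k = 1.000 × 1.068 = 1.068.
Ratio = 2.402/1.068 ≈ 2.25.

2.25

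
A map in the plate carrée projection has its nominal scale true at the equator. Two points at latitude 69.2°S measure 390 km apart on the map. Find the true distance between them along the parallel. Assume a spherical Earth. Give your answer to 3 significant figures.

138 km

Plate carrée maps x = Rλ, y = Rφ. The meridian scale is h = 1 and the parallel scale is k = 1/cos φ = sec φ.
Along the parallel at 69.2°, map distances are exaggerated by k = sec 69.2° = 2.816.
True distance = 390 / 2.816 = 390 × cos 69.2° ≈ 138 km.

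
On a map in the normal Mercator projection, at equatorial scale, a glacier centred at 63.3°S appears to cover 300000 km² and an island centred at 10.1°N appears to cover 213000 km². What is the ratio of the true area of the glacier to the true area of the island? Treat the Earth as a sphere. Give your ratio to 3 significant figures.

0.293

Since Mercator area scale is 1/cos²φ, the true area equals the apparent area multiplied by cos²φ.
True area of glacier: 300000 × cos²(63.3°) = 300000 × 0.2019 = 60570 km².
True area of island: 213000 × cos²(10.1°) = 213000 × 0.9692 = 206400 km².
Ratio = 60570 / 206400 ≈ 0.293.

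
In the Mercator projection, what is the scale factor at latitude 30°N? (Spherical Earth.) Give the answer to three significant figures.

For Mercator, h = k = sec φ (a conformal cylindrical projection has a single point scale, 1/cos φ).
k = 1/cos 30° = 1/0.8660 = 1.155.

1.15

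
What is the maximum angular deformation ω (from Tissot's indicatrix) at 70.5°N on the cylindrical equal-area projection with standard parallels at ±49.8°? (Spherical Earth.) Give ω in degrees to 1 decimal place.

70.6°

For cylindrical equal-area with standard parallel φ₀, h = cos φ / cos φ₀ and k = cos φ₀ / cos φ, so h·k = 1.
At 70.5°: h = 0.5172, k = 1.934; principal scales a = 1.934, b = 0.5172.
sin(ω/2) = (a − b)/(a + b) = 1.416/2.451 = 0.5780, so ω = 2 arcsin(0.5780) ≈ 70.6°.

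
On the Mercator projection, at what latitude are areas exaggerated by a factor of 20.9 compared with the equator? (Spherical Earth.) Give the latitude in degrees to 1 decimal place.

77.4°

Mercator areal scale is sec²φ.
sec²φ = 20.9  ⇒  cos²φ = 0.04785  ⇒  cos φ = 0.2187.
φ = arccos(0.2187) ≈ 77.4°.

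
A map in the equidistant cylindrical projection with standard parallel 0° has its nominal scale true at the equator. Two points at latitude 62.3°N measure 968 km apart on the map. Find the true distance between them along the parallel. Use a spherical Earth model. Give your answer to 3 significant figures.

Plate carrée maps x = Rλ, y = Rφ. The meridian scale is h = 1 and the parallel scale is k = 1/cos φ = sec φ.
Along the parallel at 62.3°, map distances are exaggerated by k = sec 62.3° = 2.151.
True distance = 968 / 2.151 = 968 × cos 62.3° ≈ 450 km.

450 km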